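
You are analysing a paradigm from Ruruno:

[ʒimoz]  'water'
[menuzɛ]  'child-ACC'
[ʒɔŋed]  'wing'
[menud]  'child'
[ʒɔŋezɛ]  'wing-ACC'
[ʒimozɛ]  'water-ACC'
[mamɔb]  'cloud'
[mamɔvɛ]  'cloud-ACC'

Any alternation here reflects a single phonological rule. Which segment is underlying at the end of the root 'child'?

The stem for 'child' ends in [d] in [menud] but [z] in [menuzɛ].
If /z/ were underlying and a rule turned it into [d] in isolation, 'water' would also alternate; but it has [z] in both [ʒimoz] and [ʒimozɛ].
The alternation reflects intervocalic spirantization: voiced stops become fricatives between vowels. /d/ is underlying.

/d/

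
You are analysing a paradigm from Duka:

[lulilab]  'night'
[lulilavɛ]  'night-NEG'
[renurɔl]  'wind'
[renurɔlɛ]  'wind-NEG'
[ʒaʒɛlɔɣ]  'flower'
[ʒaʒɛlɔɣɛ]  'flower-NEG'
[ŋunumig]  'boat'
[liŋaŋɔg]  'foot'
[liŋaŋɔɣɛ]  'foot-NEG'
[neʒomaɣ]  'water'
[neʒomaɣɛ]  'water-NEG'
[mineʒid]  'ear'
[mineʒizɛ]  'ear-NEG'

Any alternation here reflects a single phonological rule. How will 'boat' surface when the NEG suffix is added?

[ŋunumiɣɛ]

'foot' shows [g] ~ [ɣ] at the end of the stem ([liŋaŋɔg] vs [liŋaŋɔɣɛ]).
Compare 'water', with invariant [ɣ] in [neʒomaɣ] and [neʒomaɣɛ]: an analysis with underlying /ɣ/ and a rule producing [g] in isolation would wrongly predict alternation here too.
Therefore /g/ is basic and [ɣ] is derived by intervocalic spirantization (voiced stops become fricatives between vowels).
From [ŋunumig] the stem 'boat' is /ŋunumig/; between vowels this yields [ŋunumiɣɛ].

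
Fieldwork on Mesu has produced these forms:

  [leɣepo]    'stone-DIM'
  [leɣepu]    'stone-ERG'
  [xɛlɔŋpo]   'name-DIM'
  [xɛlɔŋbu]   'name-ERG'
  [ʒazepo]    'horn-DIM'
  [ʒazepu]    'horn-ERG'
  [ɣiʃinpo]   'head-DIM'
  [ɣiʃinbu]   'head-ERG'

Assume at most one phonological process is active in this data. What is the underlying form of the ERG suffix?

The ERG suffix surfaces as [-bu] and [-pu], depending on the final segment of the stem.
The DIM suffix, which begins with [p], is invariant after every stem; so [p] is not altered by any rule here.
The ERG suffix is therefore /-bu/ underlyingly, with post-vocalic devoicing: voiced stops become voiceless after a vowel.

/-bu/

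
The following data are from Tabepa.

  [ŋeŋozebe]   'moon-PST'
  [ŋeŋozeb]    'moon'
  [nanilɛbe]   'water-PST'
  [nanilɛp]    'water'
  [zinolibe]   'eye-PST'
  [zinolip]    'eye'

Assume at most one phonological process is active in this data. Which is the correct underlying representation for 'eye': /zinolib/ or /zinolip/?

The root 'eye' surfaces as [zinolibe] and [zinolip], with a stem-final [b] ~ [p] alternation.
But 'moon' keeps [b] in both environments ([ŋeŋozebe], [ŋeŋozeb]), so there is no rule changing /b/ to [p] in isolation.
So /p/ is underlying, and a rule of intervocalic voicing — voiceless stops become voiced between vowels — gives [b].

/zinolip/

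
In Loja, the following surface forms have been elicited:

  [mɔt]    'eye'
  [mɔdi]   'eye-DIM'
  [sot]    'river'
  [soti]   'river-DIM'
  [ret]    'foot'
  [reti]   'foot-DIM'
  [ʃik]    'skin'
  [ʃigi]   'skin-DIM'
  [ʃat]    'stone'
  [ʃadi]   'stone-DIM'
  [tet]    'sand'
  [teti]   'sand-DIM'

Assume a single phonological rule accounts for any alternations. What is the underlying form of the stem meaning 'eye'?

In [mɔt] and [mɔdi] the final segment of 'eye' alternates: [t] ~ [d].
Compare 'sand', with invariant [t] in [tet] and [teti]: an analysis with underlying /t/ and a rule producing [d] before the DIM suffix would wrongly predict alternation here too.
So /d/ is underlying, and a rule of word-final obstruent devoicing — voiced obstruents become voiceless word-finally — gives [t].

/mɔd/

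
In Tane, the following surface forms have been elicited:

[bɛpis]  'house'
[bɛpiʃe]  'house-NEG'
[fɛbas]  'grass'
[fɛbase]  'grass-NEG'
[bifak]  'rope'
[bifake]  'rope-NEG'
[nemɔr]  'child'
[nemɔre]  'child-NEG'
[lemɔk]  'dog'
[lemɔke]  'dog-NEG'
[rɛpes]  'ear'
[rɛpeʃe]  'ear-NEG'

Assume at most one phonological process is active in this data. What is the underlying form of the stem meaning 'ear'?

The root 'ear' surfaces as [rɛpes] and [rɛpeʃe], with a stem-final [s] ~ [ʃ] alternation.
Compare 'grass', with invariant [s] in [fɛbas] and [fɛbase]: an analysis with underlying /s/ and a rule producing [ʃ] before the NEG suffix would wrongly predict alternation here too.
So /ʃ/ is underlying, and a rule of depalatalization — palato-alveolar /ʃ/ becomes [s] when no front vowel follows — gives [s].
Hence 'ear' is /rɛpeʃ/ underlyingly.

/rɛpeʃ/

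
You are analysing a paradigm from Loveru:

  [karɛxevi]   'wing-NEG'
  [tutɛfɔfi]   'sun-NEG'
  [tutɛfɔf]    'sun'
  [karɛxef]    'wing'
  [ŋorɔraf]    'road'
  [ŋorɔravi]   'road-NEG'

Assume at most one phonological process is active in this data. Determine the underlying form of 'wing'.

/karɛxev/

In [karɛxevi] and [karɛxef] the final segment of 'wing' alternates: [v] ~ [f].
Compare 'sun', with invariant [f] in [tutɛfɔfi] and [tutɛfɔf]: an analysis with underlying /f/ and a rule producing [v] before the NEG suffix would wrongly predict alternation here too.
Therefore /v/ is basic and [f] is derived by word-final obstruent devoicing (voiced obstruents become voiceless word-finally).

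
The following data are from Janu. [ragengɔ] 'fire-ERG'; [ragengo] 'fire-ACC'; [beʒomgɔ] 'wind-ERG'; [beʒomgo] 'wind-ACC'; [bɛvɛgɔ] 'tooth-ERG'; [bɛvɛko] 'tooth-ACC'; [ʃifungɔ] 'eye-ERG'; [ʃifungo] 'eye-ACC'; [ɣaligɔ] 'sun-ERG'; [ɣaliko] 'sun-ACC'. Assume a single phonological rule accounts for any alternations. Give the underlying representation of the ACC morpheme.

The ACC suffix surfaces as [-go] and [-ko], depending on the final segment of the stem.
The ERG suffix, which begins with [g], is invariant after every stem; so [g] is not altered by any rule here.
So the underlying form is /-ko/, and voiceless stops become voiced after a nasal.

/-ko/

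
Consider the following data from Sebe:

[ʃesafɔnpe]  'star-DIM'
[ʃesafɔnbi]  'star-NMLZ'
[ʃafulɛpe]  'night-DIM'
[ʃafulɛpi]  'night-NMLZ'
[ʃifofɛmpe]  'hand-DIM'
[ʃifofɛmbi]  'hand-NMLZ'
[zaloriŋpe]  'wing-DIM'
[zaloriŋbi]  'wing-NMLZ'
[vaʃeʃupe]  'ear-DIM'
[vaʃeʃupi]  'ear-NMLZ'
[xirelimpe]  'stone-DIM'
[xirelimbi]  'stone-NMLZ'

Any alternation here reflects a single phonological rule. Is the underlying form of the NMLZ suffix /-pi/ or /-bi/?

The NMLZ suffix surfaces as [-bi] and [-pi], depending on the final segment of the stem.
The DIM suffix, which begins with [p], is invariant after every stem; so [p] is not altered by any rule here.
The NMLZ suffix is therefore /-bi/ underlyingly, with post-vocalic devoicing: voiced stops become voiceless after a vowel.

/-bi/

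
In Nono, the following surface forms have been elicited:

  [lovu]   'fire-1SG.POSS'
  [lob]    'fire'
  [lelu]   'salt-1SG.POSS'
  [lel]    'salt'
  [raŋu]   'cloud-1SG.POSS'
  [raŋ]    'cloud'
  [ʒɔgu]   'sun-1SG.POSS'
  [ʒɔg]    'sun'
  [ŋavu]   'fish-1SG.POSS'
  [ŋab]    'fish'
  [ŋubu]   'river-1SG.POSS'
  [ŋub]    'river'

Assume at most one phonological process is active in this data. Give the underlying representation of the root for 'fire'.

The stem for 'fire' ends in [v] in [lovu] but [b] in [lob].
The stem 'river' ([ŋubu], [ŋub]) shows [b] unchanged in both environments, so [b] cannot be basic with [v] derived before the 1SG.POSS suffix.
Therefore /v/ is basic and [b] is derived by word-final hardening (voiced fricatives become stops word-finally).

/lov/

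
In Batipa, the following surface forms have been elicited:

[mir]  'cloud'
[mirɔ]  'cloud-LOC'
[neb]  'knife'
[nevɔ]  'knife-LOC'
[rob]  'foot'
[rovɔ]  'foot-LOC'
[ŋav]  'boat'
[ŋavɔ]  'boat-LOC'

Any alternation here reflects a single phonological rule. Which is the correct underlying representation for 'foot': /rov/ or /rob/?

The stem for 'foot' ends in [b] in [rob] but [v] in [rovɔ].
Compare 'boat', with invariant [v] in [ŋav] and [ŋavɔ]: an analysis with underlying /v/ and a rule producing [b] in isolation would wrongly predict alternation here too.
So /b/ is underlying, and a rule of intervocalic spirantization — voiced stops become fricatives between vowels — gives [v].

/rob/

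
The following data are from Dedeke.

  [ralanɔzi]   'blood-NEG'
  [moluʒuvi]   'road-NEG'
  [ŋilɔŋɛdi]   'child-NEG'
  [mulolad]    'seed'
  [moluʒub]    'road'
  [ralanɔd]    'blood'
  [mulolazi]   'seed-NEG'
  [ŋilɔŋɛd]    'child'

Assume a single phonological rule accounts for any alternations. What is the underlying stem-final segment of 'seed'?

/z/

In [mulolazi] and [mulolad] the final segment of 'seed' alternates: [z] ~ [d].
If /d/ were underlying and a rule turned it into [z] before the NEG suffix, 'child' would also alternate; but it has [d] in both [ŋilɔŋɛdi] and [ŋilɔŋɛd].
The underlying segment must be /z/; voiced fricatives become stops word-finally, yielding [d] there.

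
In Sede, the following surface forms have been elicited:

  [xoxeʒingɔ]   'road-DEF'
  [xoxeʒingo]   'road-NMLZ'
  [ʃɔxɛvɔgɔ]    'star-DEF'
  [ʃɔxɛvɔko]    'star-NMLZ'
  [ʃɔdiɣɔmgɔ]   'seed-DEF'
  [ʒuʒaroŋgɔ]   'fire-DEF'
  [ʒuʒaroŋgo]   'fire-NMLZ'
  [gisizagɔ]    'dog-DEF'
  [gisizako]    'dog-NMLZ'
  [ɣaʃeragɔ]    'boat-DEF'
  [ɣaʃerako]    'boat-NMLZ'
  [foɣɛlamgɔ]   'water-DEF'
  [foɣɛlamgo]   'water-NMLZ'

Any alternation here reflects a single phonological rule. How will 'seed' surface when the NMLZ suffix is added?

[ʃɔdiɣɔmgo]

The NMLZ morpheme has two allomorphs, [-go] and [-ko].
The DEF suffix, which begins with [g], is invariant after every stem; so [g] is not altered by any rule here.
So the underlying form is /-ko/, and voiceless stops become voiced after a nasal.
After 'seed', which ends in a nasal, the suffix surfaces as [-go], giving [ʃɔdiɣɔmgo].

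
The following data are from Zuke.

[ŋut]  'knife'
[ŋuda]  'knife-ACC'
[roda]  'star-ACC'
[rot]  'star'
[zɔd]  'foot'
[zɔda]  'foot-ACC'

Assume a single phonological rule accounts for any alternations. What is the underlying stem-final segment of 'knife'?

'knife' shows [t] ~ [d] at the end of the stem ([ŋut] vs [ŋuda]).
Compare 'foot', with invariant [d] in [zɔd] and [zɔda]: an analysis with underlying /d/ and a rule producing [t] in isolation would wrongly predict alternation here too.
So /t/ is underlying, and a rule of intervocalic voicing — voiceless stops become voiced between vowels — gives [d].

/t/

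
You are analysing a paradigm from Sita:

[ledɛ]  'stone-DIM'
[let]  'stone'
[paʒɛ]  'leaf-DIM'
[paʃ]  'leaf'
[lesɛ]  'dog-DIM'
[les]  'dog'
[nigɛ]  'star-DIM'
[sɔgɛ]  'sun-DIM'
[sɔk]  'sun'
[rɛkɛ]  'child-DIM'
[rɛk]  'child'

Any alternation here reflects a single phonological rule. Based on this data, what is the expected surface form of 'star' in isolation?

[nik]

'sun' shows [g] ~ [k] at the end of the stem ([sɔgɛ] vs [sɔk]).
But 'child' keeps [k] in both environments ([rɛkɛ], [rɛk]), so there is no rule changing /k/ to [g] before the DIM suffix.
Therefore /g/ is basic and [k] is derived by word-final obstruent devoicing (voiced obstruents become voiceless word-finally).
The one attested form of 'star', [nigɛ], shows underlying /nig/. Applying the same rule word-finally gives [nik].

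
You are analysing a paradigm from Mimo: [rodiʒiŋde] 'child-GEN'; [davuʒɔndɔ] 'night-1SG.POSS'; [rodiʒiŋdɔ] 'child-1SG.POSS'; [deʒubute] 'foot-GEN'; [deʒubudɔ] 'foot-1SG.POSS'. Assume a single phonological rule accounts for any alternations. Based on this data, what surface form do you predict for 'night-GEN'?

[davuʒɔnde]

The GEN suffix surfaces as [-de] and [-te], depending on the final segment of the stem.
The 1SG.POSS suffix, which begins with [d], is invariant after every stem; so [d] is not altered by any rule here.
So the underlying form is /-te/, and voiceless stops become voiced after a nasal.
After 'night', which ends in a nasal, the suffix surfaces as [-de], giving [davuʒɔnde].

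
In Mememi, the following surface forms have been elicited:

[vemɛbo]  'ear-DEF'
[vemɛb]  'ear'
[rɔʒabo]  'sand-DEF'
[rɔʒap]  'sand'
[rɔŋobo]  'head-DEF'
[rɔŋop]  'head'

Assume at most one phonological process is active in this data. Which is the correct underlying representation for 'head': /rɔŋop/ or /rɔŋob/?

/rɔŋop/

In [rɔŋobo] and [rɔŋop] the final segment of 'head' alternates: [b] ~ [p].
Compare 'ear', with invariant [b] in [vemɛbo] and [vemɛb]: an analysis with underlying /b/ and a rule producing [p] in isolation would wrongly predict alternation here too.
Therefore /p/ is basic and [b] is derived by intervocalic voicing (voiceless stops become voiced between vowels).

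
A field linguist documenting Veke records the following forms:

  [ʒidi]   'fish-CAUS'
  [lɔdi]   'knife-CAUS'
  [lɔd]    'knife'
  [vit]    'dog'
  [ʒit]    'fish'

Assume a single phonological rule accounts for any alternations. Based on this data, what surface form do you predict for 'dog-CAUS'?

'fish' shows [t] ~ [d] at the end of the stem ([ʒit] vs [ʒidi]).
The stem 'knife' ([lɔd], [lɔdi]) shows [d] unchanged in both environments, so [d] cannot be basic with [t] derived in isolation.
So /t/ is underlying, and a rule of intervocalic voicing — voiceless stops become voiced between vowels — gives [d].
From [vit] the stem 'dog' is /vit/; between vowels this yields [vidi].

[vidi]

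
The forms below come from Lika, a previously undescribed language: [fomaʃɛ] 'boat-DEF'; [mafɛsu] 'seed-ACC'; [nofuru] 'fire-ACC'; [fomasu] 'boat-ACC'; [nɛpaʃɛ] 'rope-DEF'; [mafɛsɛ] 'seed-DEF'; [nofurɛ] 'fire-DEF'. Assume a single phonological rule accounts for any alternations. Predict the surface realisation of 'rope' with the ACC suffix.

The stem for 'boat' ends in [s] in [fomasu] but [ʃ] in [fomaʃɛ].
The stem 'seed' ([mafɛsu], [mafɛsɛ]) shows [s] unchanged in both environments, so [s] cannot be basic with [ʃ] derived before the DEF suffix.
Therefore /ʃ/ is basic and [s] is derived by depalatalization (palato-alveolar /ʃ/ becomes [s] when no front vowel follows).
From [nɛpaʃɛ] the stem 'rope' is /nɛpaʃ/; when no front vowel follows this yields [nɛpasu].

[nɛpasu]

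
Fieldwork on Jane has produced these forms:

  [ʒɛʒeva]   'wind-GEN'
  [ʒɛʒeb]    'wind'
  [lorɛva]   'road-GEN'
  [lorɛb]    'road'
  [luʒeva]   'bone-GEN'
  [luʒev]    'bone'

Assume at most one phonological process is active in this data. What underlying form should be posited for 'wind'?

/ʒɛʒeb/

'wind' shows [v] ~ [b] at the end of the stem ([ʒɛʒeva] vs [ʒɛʒeb]).
Compare 'bone', with invariant [v] in [luʒeva] and [luʒev]: an analysis with underlying /v/ and a rule producing [b] in isolation would wrongly predict alternation here too.
The underlying segment must be /b/; voiced stops become fricatives between vowels, yielding [v] there.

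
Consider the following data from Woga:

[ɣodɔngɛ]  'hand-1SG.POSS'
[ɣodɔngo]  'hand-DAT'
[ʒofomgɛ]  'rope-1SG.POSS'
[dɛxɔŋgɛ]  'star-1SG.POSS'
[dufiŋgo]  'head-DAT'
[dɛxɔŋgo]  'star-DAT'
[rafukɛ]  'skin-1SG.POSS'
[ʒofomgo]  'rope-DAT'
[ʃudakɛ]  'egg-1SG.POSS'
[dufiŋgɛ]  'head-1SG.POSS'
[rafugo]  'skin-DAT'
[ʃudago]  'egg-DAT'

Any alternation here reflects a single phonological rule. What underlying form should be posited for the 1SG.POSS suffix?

The 1SG.POSS suffix surfaces as [-gɛ] and [-kɛ], depending on the final segment of the stem.
By contrast the DAT suffix keeps its initial [g] throughout — that segment must be underlying.
So the underlying form is /-kɛ/, and voiceless stops become voiced after a nasal.

/-kɛ/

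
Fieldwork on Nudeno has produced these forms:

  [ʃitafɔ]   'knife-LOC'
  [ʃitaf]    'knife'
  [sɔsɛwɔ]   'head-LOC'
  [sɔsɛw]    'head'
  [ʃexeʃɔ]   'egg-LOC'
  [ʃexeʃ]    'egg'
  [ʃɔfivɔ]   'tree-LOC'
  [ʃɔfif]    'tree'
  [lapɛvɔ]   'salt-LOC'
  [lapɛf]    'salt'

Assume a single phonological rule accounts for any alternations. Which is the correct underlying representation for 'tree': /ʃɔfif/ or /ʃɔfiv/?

'tree' shows [v] ~ [f] at the end of the stem ([ʃɔfivɔ] vs [ʃɔfif]).
But 'knife' keeps [f] in both environments ([ʃitafɔ], [ʃitaf]), so there is no rule changing /f/ to [v] before the LOC suffix.
The alternation reflects word-final obstruent devoicing: voiced obstruents become voiceless word-finally. /v/ is underlying.

/ʃɔfiv/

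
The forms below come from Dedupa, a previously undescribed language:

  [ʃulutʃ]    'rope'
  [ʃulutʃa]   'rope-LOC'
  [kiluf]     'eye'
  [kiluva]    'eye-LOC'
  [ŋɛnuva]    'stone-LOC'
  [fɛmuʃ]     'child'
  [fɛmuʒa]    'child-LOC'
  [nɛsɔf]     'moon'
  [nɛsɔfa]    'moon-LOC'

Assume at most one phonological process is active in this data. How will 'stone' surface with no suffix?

In [kiluf] and [kiluva] the final segment of 'eye' alternates: [f] ~ [v].
Compare 'moon', with invariant [f] in [nɛsɔf] and [nɛsɔfa]: an analysis with underlying /f/ and a rule producing [v] before the LOC suffix would wrongly predict alternation here too.
Therefore /v/ is basic and [f] is derived by word-final obstruent devoicing (voiced obstruents become voiceless word-finally).
The one attested form of 'stone', [ŋɛnuva], shows underlying /ŋɛnuv/. Applying the same rule word-finally gives [ŋɛnuf].

[ŋɛnuf]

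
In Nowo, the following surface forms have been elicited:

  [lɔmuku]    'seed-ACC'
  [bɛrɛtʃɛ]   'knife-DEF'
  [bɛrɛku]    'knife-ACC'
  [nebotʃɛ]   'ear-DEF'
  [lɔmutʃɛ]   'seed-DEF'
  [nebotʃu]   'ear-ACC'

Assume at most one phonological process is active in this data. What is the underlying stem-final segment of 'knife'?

/k/

In [bɛrɛku] and [bɛrɛtʃɛ] the final segment of 'knife' alternates: [k] ~ [tʃ].
The stem 'ear' ([nebotʃu], [nebotʃɛ]) shows [tʃ] unchanged in both environments, so [tʃ] cannot be basic with [k] derived before the ACC suffix.
Therefore /k/ is basic and [tʃ] is derived by palatalization before a front vowel (/k/ becomes palato-alveolar [tʃ] before a front vowel).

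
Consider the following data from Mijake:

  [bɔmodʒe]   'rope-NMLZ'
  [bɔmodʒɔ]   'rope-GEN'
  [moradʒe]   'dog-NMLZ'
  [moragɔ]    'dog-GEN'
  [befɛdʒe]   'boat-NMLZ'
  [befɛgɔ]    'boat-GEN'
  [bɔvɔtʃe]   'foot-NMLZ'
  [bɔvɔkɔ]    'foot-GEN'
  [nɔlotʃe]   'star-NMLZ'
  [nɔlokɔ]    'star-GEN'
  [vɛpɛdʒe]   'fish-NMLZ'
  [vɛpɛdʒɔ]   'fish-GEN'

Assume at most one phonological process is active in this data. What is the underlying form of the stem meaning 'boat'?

/befɛg/

In [befɛdʒe] and [befɛgɔ] the final segment of 'boat' alternates: [dʒ] ~ [g].
The stem 'rope' ([bɔmodʒe], [bɔmodʒɔ]) shows [dʒ] unchanged in both environments, so [dʒ] cannot be basic with [g] derived before the GEN suffix.
So /g/ is underlying, and a rule of palatalization before a front vowel — /k/ and /g/ become palato-alveolar [tʃ] and [dʒ] before a front vowel — gives [dʒ].
Hence 'boat' is /befɛg/ underlyingly.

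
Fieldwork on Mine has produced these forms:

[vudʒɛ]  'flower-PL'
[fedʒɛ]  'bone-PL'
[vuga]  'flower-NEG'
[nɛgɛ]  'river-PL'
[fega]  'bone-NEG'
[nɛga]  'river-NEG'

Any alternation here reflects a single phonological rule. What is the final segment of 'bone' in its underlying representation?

'bone' shows [dʒ] ~ [g] at the end of the stem ([fedʒɛ] vs [fega]).
The stem 'river' ([nɛgɛ], [nɛga]) shows [g] unchanged in both environments, so [g] cannot be basic with [dʒ] derived before the PL suffix.
So /dʒ/ is underlying, and a rule of depalatalization — palato-alveolar /dʒ/ becomes [g] when no front vowel follows — gives [g].

/dʒ/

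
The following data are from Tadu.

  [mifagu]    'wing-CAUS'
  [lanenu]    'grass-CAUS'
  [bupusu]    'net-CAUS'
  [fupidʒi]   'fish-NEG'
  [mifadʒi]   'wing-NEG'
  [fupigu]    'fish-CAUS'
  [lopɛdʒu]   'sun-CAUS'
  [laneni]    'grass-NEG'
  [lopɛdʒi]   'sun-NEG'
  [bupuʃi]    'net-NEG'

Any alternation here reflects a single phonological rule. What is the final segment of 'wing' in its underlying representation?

'wing' shows [dʒ] ~ [g] at the end of the stem ([mifadʒi] vs [mifagu]).
If /dʒ/ were underlying and a rule turned it into [g] before the CAUS suffix, 'sun' would also alternate; but it has [dʒ] in both [lopɛdʒi] and [lopɛdʒu].
The alternation reflects palatalization before a front vowel: /g/ and /s/ become palato-alveolar [dʒ] and [ʃ] before a front vowel. /g/ is underlying.

/g/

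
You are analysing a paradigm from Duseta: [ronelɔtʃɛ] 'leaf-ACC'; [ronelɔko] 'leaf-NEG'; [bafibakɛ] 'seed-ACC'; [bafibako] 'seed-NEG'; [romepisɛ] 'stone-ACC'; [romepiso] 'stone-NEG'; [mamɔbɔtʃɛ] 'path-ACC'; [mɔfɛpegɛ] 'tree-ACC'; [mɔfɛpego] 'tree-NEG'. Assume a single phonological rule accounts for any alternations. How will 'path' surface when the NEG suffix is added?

[mamɔbɔko]

The root 'leaf' surfaces as [ronelɔtʃɛ] and [ronelɔko], with a stem-final [tʃ] ~ [k] alternation.
If /k/ were underlying and a rule turned it into [tʃ] before the ACC suffix, 'seed' would also alternate; but it has [k] in both [bafibakɛ] and [bafibako].
Therefore /tʃ/ is basic and [k] is derived by depalatalization (palato-alveolar /tʃ/ becomes [k] when no front vowel follows).
The one attested form of 'path', [mamɔbɔtʃɛ], shows underlying /mamɔbɔtʃ/. Applying the same rule when no front vowel follows gives [mamɔbɔko].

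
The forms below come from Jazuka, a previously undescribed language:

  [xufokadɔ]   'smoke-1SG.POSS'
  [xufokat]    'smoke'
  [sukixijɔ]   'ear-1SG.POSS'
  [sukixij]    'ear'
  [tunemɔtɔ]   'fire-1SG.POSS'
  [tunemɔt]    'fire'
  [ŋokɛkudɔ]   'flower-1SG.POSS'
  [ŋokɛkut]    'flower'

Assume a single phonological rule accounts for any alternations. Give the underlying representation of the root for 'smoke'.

/xufokad/

'smoke' shows [d] ~ [t] at the end of the stem ([xufokadɔ] vs [xufokat]).
If /t/ were underlying and a rule turned it into [d] before the 1SG.POSS suffix, 'fire' would also alternate; but it has [t] in both [tunemɔtɔ] and [tunemɔt].
The alternation reflects word-final obstruent devoicing: voiced obstruents become voiceless word-finally. /d/ is underlying.
So 'smoke' = /xufokad/.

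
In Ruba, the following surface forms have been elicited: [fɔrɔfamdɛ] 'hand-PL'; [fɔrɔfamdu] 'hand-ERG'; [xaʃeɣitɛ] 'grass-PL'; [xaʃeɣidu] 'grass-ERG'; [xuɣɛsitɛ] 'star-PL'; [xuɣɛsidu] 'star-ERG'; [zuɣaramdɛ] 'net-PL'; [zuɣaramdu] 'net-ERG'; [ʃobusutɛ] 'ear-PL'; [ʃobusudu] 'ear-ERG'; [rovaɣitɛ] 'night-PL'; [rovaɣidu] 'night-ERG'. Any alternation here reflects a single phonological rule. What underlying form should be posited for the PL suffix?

/-tɛ/

The PL morpheme has two allomorphs, [-dɛ] and [-tɛ].
The ERG suffix, which begins with [d], is invariant after every stem; so [d] is not altered by any rule here.
The PL suffix is therefore /-tɛ/ underlyingly, with post-nasal voicing: voiceless stops become voiced after a nasal.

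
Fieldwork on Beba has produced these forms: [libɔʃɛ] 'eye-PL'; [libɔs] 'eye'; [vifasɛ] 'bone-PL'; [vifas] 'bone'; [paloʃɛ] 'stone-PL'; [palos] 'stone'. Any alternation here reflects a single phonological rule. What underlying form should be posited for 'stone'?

'stone' shows [ʃ] ~ [s] at the end of the stem ([paloʃɛ] vs [palos]).
If /s/ were underlying and a rule turned it into [ʃ] before the PL suffix, 'bone' would also alternate; but it has [s] in both [vifasɛ] and [vifas].
The alternation reflects depalatalization: palato-alveolar /ʃ/ becomes [s] when no front vowel follows. /ʃ/ is underlying.

/paloʃ/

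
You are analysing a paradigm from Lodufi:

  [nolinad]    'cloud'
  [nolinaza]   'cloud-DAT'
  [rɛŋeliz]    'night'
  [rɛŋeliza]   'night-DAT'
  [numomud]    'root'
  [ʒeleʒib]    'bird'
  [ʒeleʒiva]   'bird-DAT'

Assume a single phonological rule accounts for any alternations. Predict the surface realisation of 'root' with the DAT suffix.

[numomuza]

In [nolinad] and [nolinaza] the final segment of 'cloud' alternates: [d] ~ [z].
But 'night' keeps [z] in both environments ([rɛŋeliz], [rɛŋeliza]), so there is no rule changing /z/ to [d] in isolation.
The underlying segment must be /d/; voiced stops become fricatives between vowels, yielding [z] there.
The one attested form of 'root', [numomud], shows underlying /numomud/. Applying the same rule between vowels gives [numomuza].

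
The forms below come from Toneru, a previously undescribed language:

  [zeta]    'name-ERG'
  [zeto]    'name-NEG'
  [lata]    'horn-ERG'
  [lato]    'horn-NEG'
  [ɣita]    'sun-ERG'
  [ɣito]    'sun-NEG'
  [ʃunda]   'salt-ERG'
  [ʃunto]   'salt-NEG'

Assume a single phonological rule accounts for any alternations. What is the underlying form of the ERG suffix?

/-da/

The ERG suffix surfaces as [-da] and [-ta], depending on the final segment of the stem.
By contrast the NEG suffix keeps its initial [t] throughout — that segment must be underlying.
The ERG suffix is therefore /-da/ underlyingly, with post-vocalic devoicing: voiced stops become voiceless after a vowel.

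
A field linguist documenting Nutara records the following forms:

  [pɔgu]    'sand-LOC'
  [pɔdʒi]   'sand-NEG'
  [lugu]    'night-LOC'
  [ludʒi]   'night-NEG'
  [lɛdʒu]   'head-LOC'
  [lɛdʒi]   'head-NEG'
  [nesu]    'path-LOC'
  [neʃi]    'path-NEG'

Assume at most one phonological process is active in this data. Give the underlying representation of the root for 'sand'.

In [pɔgu] and [pɔdʒi] the final segment of 'sand' alternates: [g] ~ [dʒ].
If /dʒ/ were underlying and a rule turned it into [g] before the LOC suffix, 'head' would also alternate; but it has [dʒ] in both [lɛdʒu] and [lɛdʒi].
The alternation reflects palatalization before a front vowel: /g/ and /s/ become palato-alveolar [dʒ] and [ʃ] before a front vowel. /g/ is underlying.
Hence 'sand' is /pɔg/ underlyingly.

/pɔg/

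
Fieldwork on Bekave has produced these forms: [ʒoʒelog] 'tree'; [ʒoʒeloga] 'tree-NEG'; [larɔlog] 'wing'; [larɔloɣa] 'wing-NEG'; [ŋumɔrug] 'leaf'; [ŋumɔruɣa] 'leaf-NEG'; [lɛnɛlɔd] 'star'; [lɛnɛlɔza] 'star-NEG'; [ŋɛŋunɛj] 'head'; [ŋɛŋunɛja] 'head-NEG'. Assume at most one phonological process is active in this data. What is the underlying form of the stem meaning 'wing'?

In [larɔlog] and [larɔloɣa] the final segment of 'wing' alternates: [g] ~ [ɣ].
Compare 'tree', with invariant [g] in [ʒoʒelog] and [ʒoʒeloga]: an analysis with underlying /g/ and a rule producing [ɣ] before the NEG suffix would wrongly predict alternation here too.
So /ɣ/ is underlying, and a rule of word-final hardening — voiced fricatives become stops word-finally — gives [g].

/larɔloɣ/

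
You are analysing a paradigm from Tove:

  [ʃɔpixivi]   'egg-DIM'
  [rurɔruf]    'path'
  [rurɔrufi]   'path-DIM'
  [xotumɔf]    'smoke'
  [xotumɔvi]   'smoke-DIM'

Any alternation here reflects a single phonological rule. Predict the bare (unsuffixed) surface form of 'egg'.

[ʃɔpixif]

In [xotumɔf] and [xotumɔvi] the final segment of 'smoke' alternates: [f] ~ [v].
Compare 'path', with invariant [f] in [rurɔruf] and [rurɔrufi]: an analysis with underlying /f/ and a rule producing [v] before the DIM suffix would wrongly predict alternation here too.
So /v/ is underlying, and a rule of word-final obstruent devoicing — voiced obstruents become voiceless word-finally — gives [f].
From [ʃɔpixivi] the stem 'egg' is /ʃɔpixiv/; word-finally this yields [ʃɔpixif].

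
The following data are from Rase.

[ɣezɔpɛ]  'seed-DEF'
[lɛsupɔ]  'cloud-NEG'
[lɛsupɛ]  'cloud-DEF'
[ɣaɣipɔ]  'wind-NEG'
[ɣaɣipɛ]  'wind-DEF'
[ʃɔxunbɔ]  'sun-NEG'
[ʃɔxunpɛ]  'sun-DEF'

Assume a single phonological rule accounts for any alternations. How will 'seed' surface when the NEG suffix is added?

The NEG suffix surfaces as [-bɔ] and [-pɔ], depending on the final segment of the stem.
By contrast the DEF suffix keeps its initial [p] throughout — that segment must be underlying.
The NEG suffix is therefore /-bɔ/ underlyingly, with post-vocalic devoicing: voiced stops become voiceless after a vowel.
After 'seed', which ends in a vowel, the suffix surfaces as [-pɔ], giving [ɣezɔpɔ].

[ɣezɔpɔ]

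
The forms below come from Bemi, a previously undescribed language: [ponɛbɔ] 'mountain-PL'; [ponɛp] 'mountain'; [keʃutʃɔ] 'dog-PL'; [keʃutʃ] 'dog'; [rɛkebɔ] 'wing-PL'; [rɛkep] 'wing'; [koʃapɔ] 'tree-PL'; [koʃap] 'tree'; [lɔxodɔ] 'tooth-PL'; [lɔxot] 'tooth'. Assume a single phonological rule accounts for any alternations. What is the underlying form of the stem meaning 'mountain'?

/ponɛb/

The root 'mountain' surfaces as [ponɛbɔ] and [ponɛp], with a stem-final [b] ~ [p] alternation.
If /p/ were underlying and a rule turned it into [b] before the PL suffix, 'tree' would also alternate; but it has [p] in both [koʃapɔ] and [koʃap].
The underlying segment must be /b/; voiced obstruents become voiceless word-finally, yielding [p] there.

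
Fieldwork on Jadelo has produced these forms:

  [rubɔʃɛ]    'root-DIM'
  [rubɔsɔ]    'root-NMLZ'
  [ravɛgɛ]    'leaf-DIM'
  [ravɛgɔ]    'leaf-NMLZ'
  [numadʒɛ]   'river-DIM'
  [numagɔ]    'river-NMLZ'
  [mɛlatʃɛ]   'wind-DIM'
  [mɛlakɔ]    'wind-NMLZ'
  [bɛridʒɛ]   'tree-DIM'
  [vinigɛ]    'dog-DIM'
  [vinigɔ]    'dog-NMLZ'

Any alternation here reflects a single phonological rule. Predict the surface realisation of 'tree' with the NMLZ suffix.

The root 'river' surfaces as [numadʒɛ] and [numagɔ], with a stem-final [dʒ] ~ [g] alternation.
The stem 'leaf' ([ravɛgɛ], [ravɛgɔ]) shows [g] unchanged in both environments, so [g] cannot be basic with [dʒ] derived before the DIM suffix.
The underlying segment must be /dʒ/; palato-alveolar /tʃ/, /dʒ/ and /ʃ/ become [k], [g] and [s] when no front vowel follows, yielding [g] there.
The one attested form of 'tree', [bɛridʒɛ], shows underlying /bɛridʒ/. Applying the same rule when no front vowel follows gives [bɛrigɔ].

[bɛrigɔ]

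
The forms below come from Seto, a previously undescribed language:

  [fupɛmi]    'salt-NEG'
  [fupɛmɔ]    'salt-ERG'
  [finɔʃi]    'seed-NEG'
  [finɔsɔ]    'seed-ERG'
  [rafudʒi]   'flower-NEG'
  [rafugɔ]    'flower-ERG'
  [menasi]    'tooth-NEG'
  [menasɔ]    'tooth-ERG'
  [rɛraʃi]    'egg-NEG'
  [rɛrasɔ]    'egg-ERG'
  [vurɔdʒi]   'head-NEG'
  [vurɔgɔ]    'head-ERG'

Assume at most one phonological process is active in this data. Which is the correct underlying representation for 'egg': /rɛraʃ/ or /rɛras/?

/rɛraʃ/

'egg' shows [ʃ] ~ [s] at the end of the stem ([rɛraʃi] vs [rɛrasɔ]).
The stem 'tooth' ([menasi], [menasɔ]) shows [s] unchanged in both environments, so [s] cannot be basic with [ʃ] derived before the NEG suffix.
The alternation reflects depalatalization: palato-alveolar /dʒ/ and /ʃ/ become [g] and [s] when no front vowel follows. /ʃ/ is underlying.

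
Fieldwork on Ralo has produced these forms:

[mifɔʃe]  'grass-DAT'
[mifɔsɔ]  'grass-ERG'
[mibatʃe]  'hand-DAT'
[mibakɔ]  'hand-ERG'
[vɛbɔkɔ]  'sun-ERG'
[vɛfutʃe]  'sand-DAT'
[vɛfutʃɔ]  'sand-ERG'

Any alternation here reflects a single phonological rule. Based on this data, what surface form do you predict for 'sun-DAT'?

[vɛbɔtʃe]

'hand' shows [tʃ] ~ [k] at the end of the stem ([mibatʃe] vs [mibakɔ]).
Compare 'sand', with invariant [tʃ] in [vɛfutʃe] and [vɛfutʃɔ]: an analysis with underlying /tʃ/ and a rule producing [k] before the ERG suffix would wrongly predict alternation here too.
The alternation reflects palatalization before a front vowel: /k/ and /s/ become palato-alveolar [tʃ] and [ʃ] before a front vowel. /k/ is underlying.
The one attested form of 'sun', [vɛbɔkɔ], shows underlying /vɛbɔk/. Applying the same rule before a front vowel gives [vɛbɔtʃe].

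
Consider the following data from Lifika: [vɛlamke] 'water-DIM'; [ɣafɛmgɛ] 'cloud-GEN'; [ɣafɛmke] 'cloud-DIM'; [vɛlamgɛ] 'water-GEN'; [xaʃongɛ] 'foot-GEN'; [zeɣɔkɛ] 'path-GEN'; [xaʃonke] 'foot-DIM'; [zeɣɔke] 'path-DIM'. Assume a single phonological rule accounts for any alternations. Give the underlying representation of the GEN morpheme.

The GEN morpheme has two allomorphs, [-gɛ] and [-kɛ].
The DIM suffix, which begins with [k], is invariant after every stem; so [k] is not altered by any rule here.
So the underlying form is /-gɛ/, and voiced stops become voiceless after a vowel.

/-gɛ/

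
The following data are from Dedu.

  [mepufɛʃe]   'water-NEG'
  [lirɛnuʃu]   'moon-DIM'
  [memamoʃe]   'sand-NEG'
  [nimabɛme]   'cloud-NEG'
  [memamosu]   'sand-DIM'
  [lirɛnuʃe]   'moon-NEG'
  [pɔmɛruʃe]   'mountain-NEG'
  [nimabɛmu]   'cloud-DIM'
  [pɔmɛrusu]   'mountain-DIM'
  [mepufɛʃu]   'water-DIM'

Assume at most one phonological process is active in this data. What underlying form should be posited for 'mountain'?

In [pɔmɛrusu] and [pɔmɛruʃe] the final segment of 'mountain' alternates: [s] ~ [ʃ].
Compare 'moon', with invariant [ʃ] in [lirɛnuʃu] and [lirɛnuʃe]: an analysis with underlying /ʃ/ and a rule producing [s] before the DIM suffix would wrongly predict alternation here too.
Therefore /s/ is basic and [ʃ] is derived by palatalization before a front vowel (/s/ becomes palato-alveolar [ʃ] before a front vowel).

/pɔmɛrus/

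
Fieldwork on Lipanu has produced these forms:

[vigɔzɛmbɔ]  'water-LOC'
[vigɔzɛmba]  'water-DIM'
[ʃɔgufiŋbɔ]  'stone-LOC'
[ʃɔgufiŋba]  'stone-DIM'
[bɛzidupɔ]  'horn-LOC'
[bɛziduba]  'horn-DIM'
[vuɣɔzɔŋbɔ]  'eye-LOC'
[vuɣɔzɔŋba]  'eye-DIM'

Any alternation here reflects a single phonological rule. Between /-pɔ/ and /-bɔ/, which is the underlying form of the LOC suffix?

/-pɔ/

The LOC morpheme has two allomorphs, [-bɔ] and [-pɔ].
The DIM suffix, which begins with [b], is invariant after every stem; so [b] is not altered by any rule here.
The LOC suffix is therefore /-pɔ/ underlyingly, with post-nasal voicing: voiceless stops become voiced after a nasal.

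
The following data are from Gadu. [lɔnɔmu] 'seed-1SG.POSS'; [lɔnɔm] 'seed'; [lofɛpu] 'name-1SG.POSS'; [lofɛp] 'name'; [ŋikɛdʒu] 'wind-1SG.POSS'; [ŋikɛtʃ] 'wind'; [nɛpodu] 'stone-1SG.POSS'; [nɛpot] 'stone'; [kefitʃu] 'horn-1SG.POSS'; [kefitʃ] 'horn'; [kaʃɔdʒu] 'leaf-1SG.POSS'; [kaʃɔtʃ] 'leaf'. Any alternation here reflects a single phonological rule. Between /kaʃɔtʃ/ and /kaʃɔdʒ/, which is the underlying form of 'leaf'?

/kaʃɔdʒ/

'leaf' shows [dʒ] ~ [tʃ] at the end of the stem ([kaʃɔdʒu] vs [kaʃɔtʃ]).
Compare 'horn', with invariant [tʃ] in [kefitʃu] and [kefitʃ]: an analysis with underlying /tʃ/ and a rule producing [dʒ] before the 1SG.POSS suffix would wrongly predict alternation here too.
Therefore /dʒ/ is basic and [tʃ] is derived by word-final obstruent devoicing (voiced obstruents become voiceless word-finally).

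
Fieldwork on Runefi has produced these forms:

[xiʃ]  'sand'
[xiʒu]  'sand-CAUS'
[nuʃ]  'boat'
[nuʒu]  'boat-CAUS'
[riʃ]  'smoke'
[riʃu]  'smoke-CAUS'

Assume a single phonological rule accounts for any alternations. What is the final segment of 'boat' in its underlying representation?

The stem for 'boat' ends in [ʃ] in [nuʃ] but [ʒ] in [nuʒu].
But 'smoke' keeps [ʃ] in both environments ([riʃ], [riʃu]), so there is no rule changing /ʃ/ to [ʒ] before the CAUS suffix.
So /ʒ/ is underlying, and a rule of word-final obstruent devoicing — voiced obstruents become voiceless word-finally — gives [ʃ].

/ʒ/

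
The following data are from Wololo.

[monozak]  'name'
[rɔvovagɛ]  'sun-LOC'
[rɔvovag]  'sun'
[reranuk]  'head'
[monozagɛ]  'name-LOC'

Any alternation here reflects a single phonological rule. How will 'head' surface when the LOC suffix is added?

[reranugɛ]

The root 'name' surfaces as [monozagɛ] and [monozak], with a stem-final [g] ~ [k] alternation.
Compare 'sun', with invariant [g] in [rɔvovagɛ] and [rɔvovag]: an analysis with underlying /g/ and a rule producing [k] in isolation would wrongly predict alternation here too.
Therefore /k/ is basic and [g] is derived by intervocalic voicing (voiceless stops become voiced between vowels).
The one attested form of 'head', [reranuk], shows underlying /reranuk/. Applying the same rule between vowels gives [reranugɛ].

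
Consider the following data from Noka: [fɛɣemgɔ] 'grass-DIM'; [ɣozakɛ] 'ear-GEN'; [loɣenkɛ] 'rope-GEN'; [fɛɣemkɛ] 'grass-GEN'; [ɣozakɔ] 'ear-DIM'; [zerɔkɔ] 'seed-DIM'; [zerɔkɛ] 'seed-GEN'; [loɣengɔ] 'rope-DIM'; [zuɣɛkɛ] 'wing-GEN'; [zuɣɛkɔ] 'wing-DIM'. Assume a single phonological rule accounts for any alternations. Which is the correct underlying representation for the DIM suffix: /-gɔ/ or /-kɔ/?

/-gɔ/

The DIM suffix surfaces as [-gɔ] and [-kɔ], depending on the final segment of the stem.
By contrast the GEN suffix keeps its initial [k] throughout — that segment must be underlying.
The DIM suffix is therefore /-gɔ/ underlyingly, with post-vocalic devoicing: voiced stops become voiceless after a vowel.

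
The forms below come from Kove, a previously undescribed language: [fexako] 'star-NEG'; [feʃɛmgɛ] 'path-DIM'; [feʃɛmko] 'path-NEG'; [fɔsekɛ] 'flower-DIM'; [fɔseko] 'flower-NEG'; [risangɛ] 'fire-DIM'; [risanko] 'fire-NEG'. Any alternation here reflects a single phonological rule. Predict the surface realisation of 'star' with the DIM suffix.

[fexakɛ]

The DIM suffix surfaces as [-gɛ] and [-kɛ], depending on the final segment of the stem.
By contrast the NEG suffix keeps its initial [k] throughout — that segment must be underlying.
So the underlying form is /-gɛ/, and voiced stops become voiceless after a vowel.
After 'star', which ends in a vowel, the suffix surfaces as [-kɛ], giving [fexakɛ].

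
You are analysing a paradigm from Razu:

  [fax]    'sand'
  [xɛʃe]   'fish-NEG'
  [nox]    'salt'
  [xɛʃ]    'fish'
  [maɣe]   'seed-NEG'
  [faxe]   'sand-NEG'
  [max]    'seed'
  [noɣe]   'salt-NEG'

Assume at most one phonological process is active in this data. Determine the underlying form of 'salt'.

/noɣ/

In [nox] and [noɣe] the final segment of 'salt' alternates: [x] ~ [ɣ].
But 'sand' keeps [x] in both environments ([fax], [faxe]), so there is no rule changing /x/ to [ɣ] before the NEG suffix.
The underlying segment must be /ɣ/; voiced obstruents become voiceless word-finally, yielding [x] there.
The underlying form of 'salt' is therefore /noɣ/.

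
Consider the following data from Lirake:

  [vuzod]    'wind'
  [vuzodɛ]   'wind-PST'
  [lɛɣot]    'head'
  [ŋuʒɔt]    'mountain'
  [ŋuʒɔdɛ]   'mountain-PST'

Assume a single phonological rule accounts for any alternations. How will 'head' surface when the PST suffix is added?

[lɛɣodɛ]

In [ŋuʒɔt] and [ŋuʒɔdɛ] the final segment of 'mountain' alternates: [t] ~ [d].
But 'wind' keeps [d] in both environments ([vuzod], [vuzodɛ]), so there is no rule changing /d/ to [t] in isolation.
The underlying segment must be /t/; voiceless stops become voiced between vowels, yielding [d] there.
From [lɛɣot] the stem 'head' is /lɛɣot/; between vowels this yields [lɛɣodɛ].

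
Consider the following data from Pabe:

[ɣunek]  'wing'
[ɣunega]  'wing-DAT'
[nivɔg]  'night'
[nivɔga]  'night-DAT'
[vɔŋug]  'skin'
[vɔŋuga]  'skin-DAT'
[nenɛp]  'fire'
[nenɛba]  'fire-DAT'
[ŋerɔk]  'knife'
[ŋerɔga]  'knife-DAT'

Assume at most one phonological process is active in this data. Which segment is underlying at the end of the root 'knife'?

/k/

'knife' shows [k] ~ [g] at the end of the stem ([ŋerɔk] vs [ŋerɔga]).
The stem 'night' ([nivɔg], [nivɔga]) shows [g] unchanged in both environments, so [g] cannot be basic with [k] derived in isolation.
The underlying segment must be /k/; voiceless stops become voiced between vowels, yielding [g] there.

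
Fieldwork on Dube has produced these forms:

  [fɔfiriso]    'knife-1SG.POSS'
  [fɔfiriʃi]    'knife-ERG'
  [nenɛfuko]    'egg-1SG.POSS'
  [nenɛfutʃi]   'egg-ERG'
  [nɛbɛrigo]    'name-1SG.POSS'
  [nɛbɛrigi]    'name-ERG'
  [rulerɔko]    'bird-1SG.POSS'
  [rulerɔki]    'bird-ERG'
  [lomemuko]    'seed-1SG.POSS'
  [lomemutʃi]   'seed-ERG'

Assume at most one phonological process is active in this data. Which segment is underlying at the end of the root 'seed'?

/tʃ/

The root 'seed' surfaces as [lomemuko] and [lomemutʃi], with a stem-final [k] ~ [tʃ] alternation.
Compare 'bird', with invariant [k] in [rulerɔko] and [rulerɔki]: an analysis with underlying /k/ and a rule producing [tʃ] before the ERG suffix would wrongly predict alternation here too.
Therefore /tʃ/ is basic and [k] is derived by depalatalization (palato-alveolar /tʃ/ and /ʃ/ become [k] and [s] when no front vowel follows).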